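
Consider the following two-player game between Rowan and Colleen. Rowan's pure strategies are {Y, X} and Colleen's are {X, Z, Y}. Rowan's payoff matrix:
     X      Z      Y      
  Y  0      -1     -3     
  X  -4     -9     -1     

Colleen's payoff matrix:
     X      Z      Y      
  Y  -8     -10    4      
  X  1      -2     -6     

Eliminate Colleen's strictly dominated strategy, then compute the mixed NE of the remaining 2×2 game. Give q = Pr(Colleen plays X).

Colleen's strategy Z is strictly dominated by X: -8 > -10 and 1 > -2. Eliminate Z.
Set Rowan's expected payoff from Y equal to that from X:
  Rowan's payoff from Y: q·0 + (1−q)·(-3) = 3q - 3
  Rowan's payoff from X: q·(-4) + (1−q)·(-1) = -3q - 1
  3q - 3 = -3q - 1  ⇒  6q = 2  ⇒  q = 1/3.

q = 1/3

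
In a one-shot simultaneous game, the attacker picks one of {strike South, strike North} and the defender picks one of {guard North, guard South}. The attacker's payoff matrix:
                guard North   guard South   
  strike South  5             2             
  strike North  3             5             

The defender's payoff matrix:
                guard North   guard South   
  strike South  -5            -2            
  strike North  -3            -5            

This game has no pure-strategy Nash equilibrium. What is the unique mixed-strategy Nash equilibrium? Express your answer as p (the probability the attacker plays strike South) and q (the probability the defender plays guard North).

The attacker's mix must leave the defender indifferent between guard North and guard South.
  the defender's payoff from guard North: p·(-5) + (1−p)·(-3) = -2p - 3
  the defender's payoff from guard South: p·(-2) + (1−p)·(-5) = 3p - 5
  -2p - 3 = 3p - 5  ⇒  -5p = -2  ⇒  p = 2/5.
Set the attacker's expected payoff from strike South equal to that from strike North:
  the attacker's expected payoff from strike South: q·5 + (1−q)·2 = 3q + 2
  the attacker's expected payoff from strike North: q·3 + (1−q)·5 = -2q + 5
  3q + 2 = -2q + 5  ⇒  5q = 3  ⇒  q = 3/5.

p = 2/5, q = 3/5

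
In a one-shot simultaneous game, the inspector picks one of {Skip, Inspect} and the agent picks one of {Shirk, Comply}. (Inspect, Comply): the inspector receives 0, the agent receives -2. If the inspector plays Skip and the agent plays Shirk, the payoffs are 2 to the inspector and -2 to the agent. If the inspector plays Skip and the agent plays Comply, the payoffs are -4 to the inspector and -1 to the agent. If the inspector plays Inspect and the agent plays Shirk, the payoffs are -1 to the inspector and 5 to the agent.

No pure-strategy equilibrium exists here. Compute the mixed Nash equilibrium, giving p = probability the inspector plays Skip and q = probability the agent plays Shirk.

Set the agent's expected payoff from Shirk equal to that from Comply:
  the agent's expected payoff from Shirk: p·(-2) + (1−p)·5 = -7p + 5
  the agent's expected payoff from Comply: p·(-1) + (1−p)·(-2) = p - 2
  -7p + 5 = p - 2  ⇒  -8p = -7  ⇒  p = 7/8.
Set the inspector's expected payoff from Skip equal to that from Inspect:
  the inspector's expected payoff from Skip: q·2 + (1−q)·(-4) = 6q - 4
  the inspector's expected payoff from Inspect: q·(-1) + (1−q)·0 = -q
  6q - 4 = -q  ⇒  7q = 4  ⇒  q = 4/7.

p = 7/8, q = 4/7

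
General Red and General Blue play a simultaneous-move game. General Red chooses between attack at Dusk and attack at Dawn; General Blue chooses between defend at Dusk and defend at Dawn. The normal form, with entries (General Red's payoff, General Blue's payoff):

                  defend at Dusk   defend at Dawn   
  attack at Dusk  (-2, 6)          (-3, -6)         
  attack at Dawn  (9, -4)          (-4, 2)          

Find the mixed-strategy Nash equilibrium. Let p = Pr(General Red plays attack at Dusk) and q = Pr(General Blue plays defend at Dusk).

General Red's mix must leave General Blue indifferent between defend at Dusk and defend at Dawn.
  General Blue's expected payoff from defend at Dusk: p·6 + (1−p)·(-4) = 10p - 4
  General Blue's expected payoff from defend at Dawn: p·(-6) + (1−p)·2 = -8p + 2
  10p - 4 = -8p + 2  ⇒  18p = 6  ⇒  p = 1/3.
General Blue's mix must leave General Red indifferent between attack at Dusk and attack at Dawn.
  General Red's payoff from attack at Dusk: q·(-2) + (1−q)·(-3) = q - 3
  General Red's payoff from attack at Dawn: q·9 + (1−q)·(-4) = 13q - 4
  q - 3 = 13q - 4  ⇒  -12q = -1  ⇒  q = 1/12.

p = 1/3, q = 1/12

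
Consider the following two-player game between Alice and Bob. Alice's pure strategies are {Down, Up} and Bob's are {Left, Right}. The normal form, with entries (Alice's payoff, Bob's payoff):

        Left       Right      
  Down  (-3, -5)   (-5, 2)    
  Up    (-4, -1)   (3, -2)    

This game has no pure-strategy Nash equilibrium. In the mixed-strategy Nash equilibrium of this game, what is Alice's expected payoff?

Set Alice's expected payoff from Down equal to that from Up:
  Alice's payoff from Down: q·(-3) + (1−q)·(-5) = 2q - 5
  Alice's payoff from Up: q·(-4) + (1−q)·3 = -7q + 3
  2q - 5 = -7q + 3  ⇒  9q = 8  ⇒  q = 8/9.
At equilibrium Alice is indifferent across rows, so Alice's payoff equals the payoff from Down: (8/9)·(-3) + (1/9)·(-5) = -29/9.

-29/9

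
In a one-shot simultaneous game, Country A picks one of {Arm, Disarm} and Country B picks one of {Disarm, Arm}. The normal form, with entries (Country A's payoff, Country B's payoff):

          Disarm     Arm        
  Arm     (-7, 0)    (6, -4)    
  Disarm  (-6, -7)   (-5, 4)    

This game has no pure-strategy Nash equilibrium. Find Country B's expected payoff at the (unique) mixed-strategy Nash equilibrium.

For Country B to be willing to mix, Country B must be indifferent between Disarm and Arm, which pins down Country A's mix.
  Country B's payoff to Disarm: p·0 + (1−p)·(-7) = 7p - 7
  Country B's payoff to Arm: p·(-4) + (1−p)·4 = -8p + 4
  7p - 7 = -8p + 4  ⇒  15p = 11  ⇒  p = 11/15.
At equilibrium Country B is indifferent across columns, so Country B's payoff equals the payoff from Disarm: (11/15)·0 + (4/15)·(-7) = -28/15.

-28/15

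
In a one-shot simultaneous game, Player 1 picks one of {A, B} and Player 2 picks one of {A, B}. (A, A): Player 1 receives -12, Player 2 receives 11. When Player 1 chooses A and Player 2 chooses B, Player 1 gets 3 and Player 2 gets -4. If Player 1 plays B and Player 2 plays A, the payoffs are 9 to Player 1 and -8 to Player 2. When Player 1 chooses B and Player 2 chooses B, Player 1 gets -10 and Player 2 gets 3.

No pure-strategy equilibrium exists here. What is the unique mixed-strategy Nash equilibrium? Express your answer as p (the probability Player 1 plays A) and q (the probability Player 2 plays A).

In a mixed equilibrium Player 2 is indifferent between A and B; this condition fixes p.
  Player 2's expected payoff from A: p·11 + (1−p)·(-8) = 19p - 8
  Player 2's expected payoff from B: p·(-4) + (1−p)·3 = -7p + 3
  19p - 8 = -7p + 3  ⇒  26p = 11  ⇒  p = 11/26.
In a mixed equilibrium Player 1 is indifferent between A and B; this condition fixes q.
  Player 1's payoff to A: q·(-12) + (1−q)·3 = -15q + 3
  Player 1's payoff to B: q·9 + (1−q)·(-10) = 19q - 10
  -15q + 3 = 19q - 10  ⇒  -34q = -13  ⇒  q = 13/34.

p = 11/26, q = 13/34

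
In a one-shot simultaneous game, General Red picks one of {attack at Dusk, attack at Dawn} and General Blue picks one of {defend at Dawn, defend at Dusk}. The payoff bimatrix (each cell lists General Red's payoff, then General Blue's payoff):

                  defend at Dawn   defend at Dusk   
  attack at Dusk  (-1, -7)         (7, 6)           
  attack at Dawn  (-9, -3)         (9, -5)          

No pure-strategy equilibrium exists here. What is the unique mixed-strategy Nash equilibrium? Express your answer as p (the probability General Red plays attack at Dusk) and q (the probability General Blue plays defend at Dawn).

p = 2/15, q = 1/5

For General Blue to be willing to mix, General Blue must be indifferent between defend at Dawn and defend at Dusk, which pins down General Red's mix.
  General Blue's payoff from defend at Dawn: p·(-7) + (1−p)·(-3) = -4p - 3
  General Blue's payoff from defend at Dusk: p·6 + (1−p)·(-5) = 11p - 5
  -4p - 3 = 11p - 5  ⇒  -15p = -2  ⇒  p = 2/15.
Set General Red's expected payoff from attack at Dusk equal to that from attack at Dawn:
  General Red's expected payoff from attack at Dusk: q·(-1) + (1−q)·7 = -8q + 7
  General Red's expected payoff from attack at Dawn: q·(-9) + (1−q)·9 = -18q + 9
  -8q + 7 = -18q + 9  ⇒  10q = 2  ⇒  q = 1/5.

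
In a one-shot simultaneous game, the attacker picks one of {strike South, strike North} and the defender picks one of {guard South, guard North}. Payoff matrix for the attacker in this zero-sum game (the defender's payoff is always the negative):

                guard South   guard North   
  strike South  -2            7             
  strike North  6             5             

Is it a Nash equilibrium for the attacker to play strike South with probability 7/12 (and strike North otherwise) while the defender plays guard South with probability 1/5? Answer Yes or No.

No

Given the attacker's mix p = 7/12, the defender's payoff from guard South is -4/3 but from guard North is -37/6. The defender strictly prefers guard South, so the defender would not mix.
So the proposed profile is not a Nash equilibrium.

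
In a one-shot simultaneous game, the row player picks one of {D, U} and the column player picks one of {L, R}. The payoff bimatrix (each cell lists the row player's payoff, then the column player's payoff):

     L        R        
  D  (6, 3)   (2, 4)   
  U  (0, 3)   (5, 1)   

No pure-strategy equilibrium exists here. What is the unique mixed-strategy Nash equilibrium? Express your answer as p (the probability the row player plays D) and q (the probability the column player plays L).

In a mixed equilibrium the column player is indifferent between L and R; this condition fixes p.
  the column player's payoff to L: p·3 + (1−p)·3 = 3
  the column player's payoff to R: p·4 + (1−p)·1 = 3p + 1
  3 = 3p + 1  ⇒  -3p = -2  ⇒  p = 2/3.
The column player's mix must leave the row player indifferent between D and U.
  the row player's payoff to D: q·6 + (1−q)·2 = 4q + 2
  the row player's payoff to U: q·0 + (1−q)·5 = -5q + 5
  4q + 2 = -5q + 5  ⇒  9q = 3  ⇒  q = 1/3.

p = 2/3, q = 1/3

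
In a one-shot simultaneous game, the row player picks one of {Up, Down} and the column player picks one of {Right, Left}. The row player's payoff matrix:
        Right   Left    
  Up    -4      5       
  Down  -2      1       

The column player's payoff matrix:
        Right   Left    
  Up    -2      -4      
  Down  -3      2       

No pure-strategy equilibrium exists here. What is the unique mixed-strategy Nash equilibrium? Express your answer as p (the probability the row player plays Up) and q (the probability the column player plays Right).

For the column player to be willing to mix, the column player must be indifferent between Right and Left, which pins down the row player's mix.
  the column player's expected payoff from Right: p·(-2) + (1−p)·(-3) = p - 3
  the column player's expected payoff from Left: p·(-4) + (1−p)·2 = -6p + 2
  p - 3 = -6p + 2  ⇒  7p = 5  ⇒  p = 5/7.
In a mixed equilibrium the row player is indifferent between Up and Down; this condition fixes q.
  the row player's payoff from Up: q·(-4) + (1−q)·5 = -9q + 5
  the row player's payoff from Down: q·(-2) + (1−q)·1 = -3q + 1
  -9q + 5 = -3q + 1  ⇒  -6q = -4  ⇒  q = 2/3.

p = 5/7, q = 2/3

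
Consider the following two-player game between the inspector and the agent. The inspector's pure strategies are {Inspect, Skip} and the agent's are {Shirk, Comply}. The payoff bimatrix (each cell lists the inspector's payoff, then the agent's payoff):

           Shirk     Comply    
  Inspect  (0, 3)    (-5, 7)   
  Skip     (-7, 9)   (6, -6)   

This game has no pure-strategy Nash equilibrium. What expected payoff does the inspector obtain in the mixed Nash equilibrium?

-35/18

The agent's mix must leave the inspector indifferent between Inspect and Skip.
  the inspector's expected payoff from Inspect: q·0 + (1−q)·(-5) = 5q - 5
  the inspector's expected payoff from Skip: q·(-7) + (1−q)·6 = -13q + 6
  5q - 5 = -13q + 6  ⇒  18q = 11  ⇒  q = 11/18.
At equilibrium the inspector is indifferent across rows, so the inspector's payoff equals the payoff from Inspect: (11/18)·0 + (7/18)·(-5) = -35/18.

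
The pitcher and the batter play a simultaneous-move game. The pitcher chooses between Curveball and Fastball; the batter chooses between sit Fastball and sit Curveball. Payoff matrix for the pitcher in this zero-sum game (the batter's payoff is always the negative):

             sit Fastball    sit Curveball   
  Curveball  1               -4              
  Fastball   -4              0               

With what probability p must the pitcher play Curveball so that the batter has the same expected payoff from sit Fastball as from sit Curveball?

In a mixed equilibrium the batter is indifferent between sit Fastball and sit Curveball; this condition fixes p.
  the batter's payoff to sit Fastball: p·(-1) + (1−p)·4 = -5p + 4
  the batter's payoff to sit Curveball: p·4 + (1−p)·0 = 4p
  -5p + 4 = 4p  ⇒  -9p = -4  ⇒  p = 4/9.

p = 4/9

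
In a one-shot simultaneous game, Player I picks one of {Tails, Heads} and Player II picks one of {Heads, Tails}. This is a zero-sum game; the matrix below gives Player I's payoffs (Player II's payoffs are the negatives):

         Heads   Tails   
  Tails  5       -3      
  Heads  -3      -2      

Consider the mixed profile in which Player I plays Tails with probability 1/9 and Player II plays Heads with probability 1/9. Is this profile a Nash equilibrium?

Yes

Check Player II's indifference given Player I's mix p = 1/9:
  payoff from Heads = 19/9; payoff from Tails = 19/9 — equal.
Check Player I's indifference given Player II's mix q = 1/9:
  payoff from Tails = -19/9; payoff from Heads = -19/9 — equal.
Both players are indifferent, so neither can profitably deviate.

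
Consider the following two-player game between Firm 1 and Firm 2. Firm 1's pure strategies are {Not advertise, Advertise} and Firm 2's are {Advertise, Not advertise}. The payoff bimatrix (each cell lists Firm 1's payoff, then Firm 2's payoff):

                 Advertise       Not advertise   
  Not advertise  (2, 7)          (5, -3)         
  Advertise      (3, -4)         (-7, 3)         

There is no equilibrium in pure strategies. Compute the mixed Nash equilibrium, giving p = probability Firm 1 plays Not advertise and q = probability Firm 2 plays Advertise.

In a mixed equilibrium Firm 2 is indifferent between Advertise and Not advertise; this condition fixes p.
  Firm 2's payoff to Advertise: p·7 + (1−p)·(-4) = 11p - 4
  Firm 2's payoff to Not advertise: p·(-3) + (1−p)·3 = -6p + 3
  11p - 4 = -6p + 3  ⇒  17p = 7  ⇒  p = 7/17.
Firm 2's mix must leave Firm 1 indifferent between Not advertise and Advertise.
  Firm 1's expected payoff from Not advertise: q·2 + (1−q)·5 = -3q + 5
  Firm 1's expected payoff from Advertise: q·3 + (1−q)·(-7) = 10q - 7
  -3q + 5 = 10q - 7  ⇒  -13q = -12  ⇒  q = 12/13.

p = 7/17, q = 12/13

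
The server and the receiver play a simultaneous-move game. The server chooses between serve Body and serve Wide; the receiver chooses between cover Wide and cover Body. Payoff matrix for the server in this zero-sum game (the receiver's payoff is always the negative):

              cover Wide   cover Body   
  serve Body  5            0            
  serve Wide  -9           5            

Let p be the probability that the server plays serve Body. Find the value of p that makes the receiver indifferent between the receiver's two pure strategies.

Set the receiver's expected payoff from cover Wide equal to that from cover Body:
  the receiver's payoff from cover Wide: p·(-5) + (1−p)·9 = -14p + 9
  the receiver's payoff from cover Body: p·0 + (1−p)·(-5) = 5p - 5
  -14p + 9 = 5p - 5  ⇒  -19p = -14  ⇒  p = 14/19.

p = 14/19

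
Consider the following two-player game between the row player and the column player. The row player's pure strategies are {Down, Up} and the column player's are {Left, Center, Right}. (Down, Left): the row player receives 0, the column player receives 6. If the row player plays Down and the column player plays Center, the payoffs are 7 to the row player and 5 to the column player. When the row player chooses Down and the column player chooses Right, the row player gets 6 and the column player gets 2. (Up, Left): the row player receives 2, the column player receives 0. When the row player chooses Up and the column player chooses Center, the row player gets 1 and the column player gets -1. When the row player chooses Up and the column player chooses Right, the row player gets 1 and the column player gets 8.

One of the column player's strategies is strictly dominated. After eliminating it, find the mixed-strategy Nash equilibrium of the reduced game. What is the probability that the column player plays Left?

The column player's strategy Center is strictly dominated by Left: 6 > 5 and 0 > -1. Eliminate Center.
The column player's mix must leave the row player indifferent between Down and Up.
  the row player's payoff from Down: q·0 + (1−q)·6 = -6q + 6
  the row player's payoff from Up: q·2 + (1−q)·1 = q + 1
  -6q + 6 = q + 1  ⇒  -7q = -5  ⇒  q = 5/7.

q = 5/7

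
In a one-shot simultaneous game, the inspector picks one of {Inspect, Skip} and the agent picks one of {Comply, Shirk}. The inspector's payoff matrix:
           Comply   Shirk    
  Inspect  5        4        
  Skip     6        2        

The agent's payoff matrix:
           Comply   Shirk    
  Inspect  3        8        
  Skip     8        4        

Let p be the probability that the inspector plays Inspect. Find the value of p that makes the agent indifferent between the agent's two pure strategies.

p = 4/9

The inspector's mix must leave the agent indifferent between Comply and Shirk.
  the agent's payoff from Comply: p·3 + (1−p)·8 = -5p + 8
  the agent's payoff from Shirk: p·8 + (1−p)·4 = 4p + 4
  -5p + 8 = 4p + 4  ⇒  -9p = -4  ⇒  p = 4/9.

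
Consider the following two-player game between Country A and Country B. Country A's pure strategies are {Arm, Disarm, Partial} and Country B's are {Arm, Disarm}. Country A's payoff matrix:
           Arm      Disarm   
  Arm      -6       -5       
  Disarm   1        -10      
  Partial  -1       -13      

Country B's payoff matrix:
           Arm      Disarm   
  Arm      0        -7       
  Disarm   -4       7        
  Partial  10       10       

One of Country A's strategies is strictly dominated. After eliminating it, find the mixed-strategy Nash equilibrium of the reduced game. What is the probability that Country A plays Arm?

Country A's strategy Partial is strictly dominated by Disarm: 1 > -1 and -10 > -13. Eliminate Partial.
For Country B to be willing to mix, Country B must be indifferent between Arm and Disarm, which pins down Country A's mix.
  Country B's payoff to Arm: p·0 + (1−p)·(-4) = 4p - 4
  Country B's payoff to Disarm: p·(-7) + (1−p)·7 = -14p + 7
  4p - 4 = -14p + 7  ⇒  18p = 11  ⇒  p = 11/18.

p = 11/18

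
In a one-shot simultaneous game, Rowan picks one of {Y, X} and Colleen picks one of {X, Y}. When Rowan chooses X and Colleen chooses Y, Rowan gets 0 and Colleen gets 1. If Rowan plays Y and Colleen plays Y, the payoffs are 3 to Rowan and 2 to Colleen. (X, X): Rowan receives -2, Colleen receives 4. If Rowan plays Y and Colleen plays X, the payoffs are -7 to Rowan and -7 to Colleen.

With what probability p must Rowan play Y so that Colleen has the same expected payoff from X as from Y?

In a mixed equilibrium Colleen is indifferent between X and Y; this condition fixes p.
  Colleen's payoff to X: p·(-7) + (1−p)·4 = -11p + 4
  Colleen's payoff to Y: p·2 + (1−p)·1 = p + 1
  -11p + 4 = p + 1  ⇒  -12p = -3  ⇒  p = 1/4.

p = 1/4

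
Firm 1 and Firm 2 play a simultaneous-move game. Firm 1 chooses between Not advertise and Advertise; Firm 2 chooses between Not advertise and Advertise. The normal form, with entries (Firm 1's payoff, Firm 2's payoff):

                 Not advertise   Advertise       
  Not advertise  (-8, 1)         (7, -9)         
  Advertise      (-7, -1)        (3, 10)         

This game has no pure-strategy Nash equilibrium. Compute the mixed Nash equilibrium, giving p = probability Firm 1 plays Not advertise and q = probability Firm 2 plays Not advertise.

p = 11/21, q = 4/5

In a mixed equilibrium Firm 2 is indifferent between Not advertise and Advertise; this condition fixes p.
  Firm 2's expected payoff from Not advertise: p·1 + (1−p)·(-1) = 2p - 1
  Firm 2's expected payoff from Advertise: p·(-9) + (1−p)·10 = -19p + 10
  2p - 1 = -19p + 10  ⇒  21p = 11  ⇒  p = 11/21.
In a mixed equilibrium Firm 1 is indifferent between Not advertise and Advertise; this condition fixes q.
  Firm 1's expected payoff from Not advertise: q·(-8) + (1−q)·7 = -15q + 7
  Firm 1's expected payoff from Advertise: q·(-7) + (1−q)·3 = -10q + 3
  -15q + 7 = -10q + 3  ⇒  -5q = -4  ⇒  q = 4/5.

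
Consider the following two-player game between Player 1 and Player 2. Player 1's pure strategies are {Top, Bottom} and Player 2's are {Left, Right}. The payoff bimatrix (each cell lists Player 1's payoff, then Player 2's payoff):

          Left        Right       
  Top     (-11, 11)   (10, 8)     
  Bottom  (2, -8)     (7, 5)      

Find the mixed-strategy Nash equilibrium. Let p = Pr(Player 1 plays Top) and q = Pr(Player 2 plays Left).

p = 13/16, q = 3/16

For Player 2 to be willing to mix, Player 2 must be indifferent between Left and Right, which pins down Player 1's mix.
  Player 2's payoff to Left: p·11 + (1−p)·(-8) = 19p - 8
  Player 2's payoff to Right: p·8 + (1−p)·5 = 3p + 5
  19p - 8 = 3p + 5  ⇒  16p = 13  ⇒  p = 13/16.
Set Player 1's expected payoff from Top equal to that from Bottom:
  Player 1's payoff to Top: q·(-11) + (1−q)·10 = -21q + 10
  Player 1's payoff to Bottom: q·2 + (1−q)·7 = -5q + 7
  -21q + 10 = -5q + 7  ⇒  -16q = -3  ⇒  q = 3/16.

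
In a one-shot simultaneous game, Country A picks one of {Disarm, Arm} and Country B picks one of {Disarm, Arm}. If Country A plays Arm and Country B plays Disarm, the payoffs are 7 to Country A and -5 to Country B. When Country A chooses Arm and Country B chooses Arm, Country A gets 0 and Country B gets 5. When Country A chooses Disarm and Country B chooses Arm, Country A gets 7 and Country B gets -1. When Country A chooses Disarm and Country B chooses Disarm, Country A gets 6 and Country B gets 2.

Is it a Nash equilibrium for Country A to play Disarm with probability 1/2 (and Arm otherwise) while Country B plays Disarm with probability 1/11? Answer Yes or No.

No

Given Country A's mix p = 1/2, Country B's payoff from Disarm is -3/2 but from Arm is 2. Country B strictly prefers Arm, so Country B would not mix.
So the proposed profile is not a Nash equilibrium.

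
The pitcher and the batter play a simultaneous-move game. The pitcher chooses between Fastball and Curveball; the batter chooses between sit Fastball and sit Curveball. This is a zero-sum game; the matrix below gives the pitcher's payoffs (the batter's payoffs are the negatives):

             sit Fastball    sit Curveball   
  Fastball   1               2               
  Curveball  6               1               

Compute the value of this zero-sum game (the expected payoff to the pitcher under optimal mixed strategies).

v = 11/6

In a mixed equilibrium the pitcher is indifferent between Fastball and Curveball; this condition fixes q.
  the pitcher's payoff from Fastball: q·1 + (1−q)·2 = -q + 2
  the pitcher's payoff from Curveball: q·6 + (1−q)·1 = 5q + 1
  -q + 2 = 5q + 1  ⇒  -6q = -1  ⇒  q = 1/6.
The value is the pitcher's expected payoff against this mix (using Fastball): (1/6)·1 + (5/6)·2 = 11/6.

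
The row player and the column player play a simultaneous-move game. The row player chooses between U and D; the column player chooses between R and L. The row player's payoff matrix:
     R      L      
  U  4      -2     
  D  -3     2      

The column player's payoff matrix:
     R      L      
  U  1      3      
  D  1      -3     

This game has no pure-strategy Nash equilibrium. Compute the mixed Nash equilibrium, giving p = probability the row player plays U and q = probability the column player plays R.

The column player's indifference between R and L determines the row player's mixing probability p:
  the column player's payoff to R: p·1 + (1−p)·1 = 1
  the column player's payoff to L: p·3 + (1−p)·(-3) = 6p - 3
  1 = 6p - 3  ⇒  -6p = -4  ⇒  p = 2/3.
In a mixed equilibrium the row player is indifferent between U and D; this condition fixes q.
  the row player's payoff from U: q·4 + (1−q)·(-2) = 6q - 2
  the row player's payoff from D: q·(-3) + (1−q)·2 = -5q + 2
  6q - 2 = -5q + 2  ⇒  11q = 4  ⇒  q = 4/11.

p = 2/3, q = 4/11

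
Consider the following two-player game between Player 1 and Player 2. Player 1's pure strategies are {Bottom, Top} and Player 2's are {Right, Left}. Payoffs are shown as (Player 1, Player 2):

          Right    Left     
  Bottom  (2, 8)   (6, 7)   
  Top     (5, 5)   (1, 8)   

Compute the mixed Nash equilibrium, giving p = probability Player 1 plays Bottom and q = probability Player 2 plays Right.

p = 3/4, q = 5/8

Set Player 2's expected payoff from Right equal to that from Left:
  Player 2's expected payoff from Right: p·8 + (1−p)·5 = 3p + 5
  Player 2's expected payoff from Left: p·7 + (1−p)·8 = -p + 8
  3p + 5 = -p + 8  ⇒  4p = 3  ⇒  p = 3/4.
Player 2's mix must leave Player 1 indifferent between Bottom and Top.
  Player 1's expected payoff from Bottom: q·2 + (1−q)·6 = -4q + 6
  Player 1's expected payoff from Top: q·5 + (1−q)·1 = 4q + 1
  -4q + 6 = 4q + 1  ⇒  -8q = -5  ⇒  q = 5/8.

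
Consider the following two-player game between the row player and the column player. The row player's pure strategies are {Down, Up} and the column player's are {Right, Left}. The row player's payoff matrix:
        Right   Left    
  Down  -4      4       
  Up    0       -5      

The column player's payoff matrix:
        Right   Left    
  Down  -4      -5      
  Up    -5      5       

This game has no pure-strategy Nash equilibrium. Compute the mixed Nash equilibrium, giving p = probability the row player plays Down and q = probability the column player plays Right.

Set the column player's expected payoff from Right equal to that from Left:
  the column player's expected payoff from Right: p·(-4) + (1−p)·(-5) = p - 5
  the column player's expected payoff from Left: p·(-5) + (1−p)·5 = -10p + 5
  p - 5 = -10p + 5  ⇒  11p = 10  ⇒  p = 10/11.
Set the row player's expected payoff from Down equal to that from Up:
  the row player's payoff to Down: q·(-4) + (1−q)·4 = -8q + 4
  the row player's payoff to Up: q·0 + (1−q)·(-5) = 5q - 5
  -8q + 4 = 5q - 5  ⇒  -13q = -9  ⇒  q = 9/13.

p = 10/11, q = 9/13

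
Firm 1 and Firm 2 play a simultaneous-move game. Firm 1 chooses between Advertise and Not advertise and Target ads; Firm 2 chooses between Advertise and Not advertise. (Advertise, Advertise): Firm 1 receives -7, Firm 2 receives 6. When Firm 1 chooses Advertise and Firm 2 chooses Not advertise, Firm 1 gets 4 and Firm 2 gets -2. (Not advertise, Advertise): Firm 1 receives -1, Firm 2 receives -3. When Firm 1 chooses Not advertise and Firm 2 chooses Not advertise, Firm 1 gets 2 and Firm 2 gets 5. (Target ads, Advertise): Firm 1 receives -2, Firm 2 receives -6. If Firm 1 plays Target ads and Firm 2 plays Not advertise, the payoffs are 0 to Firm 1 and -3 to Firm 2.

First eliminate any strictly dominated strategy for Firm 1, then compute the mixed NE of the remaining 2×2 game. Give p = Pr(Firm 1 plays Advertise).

p = 1/2

Firm 1's strategy Target ads is strictly dominated by Not advertise: -1 > -2 and 2 > 0. Eliminate Target ads.
In a mixed equilibrium Firm 2 is indifferent between Advertise and Not advertise; this condition fixes p.
  Firm 2's payoff from Advertise: p·6 + (1−p)·(-3) = 9p - 3
  Firm 2's payoff from Not advertise: p·(-2) + (1−p)·5 = -7p + 5
  9p - 3 = -7p + 5  ⇒  16p = 8  ⇒  p = 1/2.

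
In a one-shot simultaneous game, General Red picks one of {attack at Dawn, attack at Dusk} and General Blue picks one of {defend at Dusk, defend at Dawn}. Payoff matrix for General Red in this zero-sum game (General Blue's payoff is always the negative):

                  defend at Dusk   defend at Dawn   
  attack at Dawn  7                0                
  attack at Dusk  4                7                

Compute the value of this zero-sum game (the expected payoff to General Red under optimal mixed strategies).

v = 49/10

General Blue's mix must leave General Red indifferent between attack at Dawn and attack at Dusk.
  General Red's payoff from attack at Dawn: q·7 + (1−q)·0 = 7q
  General Red's payoff from attack at Dusk: q·4 + (1−q)·7 = -3q + 7
  7q = -3q + 7  ⇒  10q = 7  ⇒  q = 7/10.
The value is General Red's expected payoff against this mix (using attack at Dawn): (7/10)·7 + (3/10)·0 = 49/10.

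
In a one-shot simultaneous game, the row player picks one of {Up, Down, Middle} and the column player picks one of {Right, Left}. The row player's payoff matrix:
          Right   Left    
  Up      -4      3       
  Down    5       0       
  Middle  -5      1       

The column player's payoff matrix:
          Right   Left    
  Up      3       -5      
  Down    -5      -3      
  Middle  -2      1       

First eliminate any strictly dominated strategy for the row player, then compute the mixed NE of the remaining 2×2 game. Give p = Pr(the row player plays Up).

The row player's strategy Middle is strictly dominated by Up: -4 > -5 and 3 > 1. Eliminate Middle.
The row player's mix must leave the column player indifferent between Right and Left.
  the column player's payoff to Right: p·3 + (1−p)·(-5) = 8p - 5
  the column player's payoff to Left: p·(-5) + (1−p)·(-3) = -2p - 3
  8p - 5 = -2p - 3  ⇒  10p = 2  ⇒  p = 1/5.

p = 1/5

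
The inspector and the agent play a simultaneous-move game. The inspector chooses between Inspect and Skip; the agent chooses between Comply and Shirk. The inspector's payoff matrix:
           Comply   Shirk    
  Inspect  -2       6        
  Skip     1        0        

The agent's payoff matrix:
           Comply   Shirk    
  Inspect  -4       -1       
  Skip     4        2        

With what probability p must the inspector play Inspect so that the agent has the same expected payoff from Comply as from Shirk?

p = 2/5

The inspector's mix must leave the agent indifferent between Comply and Shirk.
  the agent's expected payoff from Comply: p·(-4) + (1−p)·4 = -8p + 4
  the agent's expected payoff from Shirk: p·(-1) + (1−p)·2 = -3p + 2
  -8p + 4 = -3p + 2  ⇒  -5p = -2  ⇒  p = 2/5.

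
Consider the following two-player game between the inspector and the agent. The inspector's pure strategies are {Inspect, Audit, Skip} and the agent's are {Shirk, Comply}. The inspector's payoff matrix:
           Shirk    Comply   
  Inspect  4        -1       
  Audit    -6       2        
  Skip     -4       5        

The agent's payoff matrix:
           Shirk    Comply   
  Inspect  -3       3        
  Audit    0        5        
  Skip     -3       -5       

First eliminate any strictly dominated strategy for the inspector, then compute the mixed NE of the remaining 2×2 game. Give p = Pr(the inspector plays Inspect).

p = 1/4

The inspector's strategy Audit is strictly dominated by Skip: -4 > -6 and 5 > 2. Eliminate Audit.
For the agent to be willing to mix, the agent must be indifferent between Shirk and Comply, which pins down the inspector's mix.
  the agent's payoff to Shirk: p·(-3) + (1−p)·(-3) = -3
  the agent's payoff to Comply: p·3 + (1−p)·(-5) = 8p - 5
  -3 = 8p - 5  ⇒  -8p = -2  ⇒  p = 1/4.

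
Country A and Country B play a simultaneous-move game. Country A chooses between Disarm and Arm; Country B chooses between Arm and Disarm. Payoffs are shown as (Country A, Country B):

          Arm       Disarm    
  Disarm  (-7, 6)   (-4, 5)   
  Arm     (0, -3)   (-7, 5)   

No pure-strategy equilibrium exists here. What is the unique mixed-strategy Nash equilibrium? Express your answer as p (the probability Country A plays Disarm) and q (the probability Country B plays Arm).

Country A's mix must leave Country B indifferent between Arm and Disarm.
  Country B's expected payoff from Arm: p·6 + (1−p)·(-3) = 9p - 3
  Country B's expected payoff from Disarm: p·5 + (1−p)·5 = 5
  9p - 3 = 5  ⇒  9p = 8  ⇒  p = 8/9.
Country B's mix must leave Country A indifferent between Disarm and Arm.
  Country A's payoff to Disarm: q·(-7) + (1−q)·(-4) = -3q - 4
  Country A's payoff to Arm: q·0 + (1−q)·(-7) = 7q - 7
  -3q - 4 = 7q - 7  ⇒  -10q = -3  ⇒  q = 3/10.

p = 8/9, q = 3/10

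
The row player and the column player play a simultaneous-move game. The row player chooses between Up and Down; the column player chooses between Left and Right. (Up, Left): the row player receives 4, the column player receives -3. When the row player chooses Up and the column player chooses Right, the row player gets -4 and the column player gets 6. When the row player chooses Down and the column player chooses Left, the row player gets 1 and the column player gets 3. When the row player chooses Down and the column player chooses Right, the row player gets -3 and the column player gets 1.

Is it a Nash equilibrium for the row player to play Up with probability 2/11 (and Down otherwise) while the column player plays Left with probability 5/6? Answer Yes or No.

No

Given the column player's mix q = 5/6, the row player's payoff from Up is 8/3 but from Down is 1/3. The row player strictly prefers Up, so the row player would not mix.
So the proposed profile is not a Nash equilibrium.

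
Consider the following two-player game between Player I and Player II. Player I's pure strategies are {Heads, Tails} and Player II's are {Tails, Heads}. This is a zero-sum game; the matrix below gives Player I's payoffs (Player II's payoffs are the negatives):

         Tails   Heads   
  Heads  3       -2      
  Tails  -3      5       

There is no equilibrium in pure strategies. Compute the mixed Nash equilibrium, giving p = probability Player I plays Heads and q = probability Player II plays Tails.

p = 8/13, q = 7/13

In a mixed equilibrium Player II is indifferent between Tails and Heads; this condition fixes p.
  Player II's payoff to Tails: p·(-3) + (1−p)·3 = -6p + 3
  Player II's payoff to Heads: p·2 + (1−p)·(-5) = 7p - 5
  -6p + 3 = 7p - 5  ⇒  -13p = -8  ⇒  p = 8/13.
Set Player I's expected payoff from Heads equal to that from Tails:
  Player I's expected payoff from Heads: q·3 + (1−q)·(-2) = 5q - 2
  Player I's expected payoff from Tails: q·(-3) + (1−q)·5 = -8q + 5
  5q - 2 = -8q + 5  ⇒  13q = 7  ⇒  q = 7/13.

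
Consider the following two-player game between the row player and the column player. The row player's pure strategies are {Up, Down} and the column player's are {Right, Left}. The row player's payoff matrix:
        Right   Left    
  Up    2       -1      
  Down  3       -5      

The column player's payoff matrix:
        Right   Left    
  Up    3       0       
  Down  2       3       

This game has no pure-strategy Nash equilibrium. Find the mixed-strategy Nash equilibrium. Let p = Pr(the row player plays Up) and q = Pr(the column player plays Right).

p = 1/4, q = 4/5

The row player's mix must leave the column player indifferent between Right and Left.
  the column player's payoff from Right: p·3 + (1−p)·2 = p + 2
  the column player's payoff from Left: p·0 + (1−p)·3 = -3p + 3
  p + 2 = -3p + 3  ⇒  4p = 1  ⇒  p = 1/4.
In a mixed equilibrium the row player is indifferent between Up and Down; this condition fixes q.
  the row player's payoff from Up: q·2 + (1−q)·(-1) = 3q - 1
  the row player's payoff from Down: q·3 + (1−q)·(-5) = 8q - 5
  3q - 1 = 8q - 5  ⇒  -5q = -4  ⇒  q = 4/5.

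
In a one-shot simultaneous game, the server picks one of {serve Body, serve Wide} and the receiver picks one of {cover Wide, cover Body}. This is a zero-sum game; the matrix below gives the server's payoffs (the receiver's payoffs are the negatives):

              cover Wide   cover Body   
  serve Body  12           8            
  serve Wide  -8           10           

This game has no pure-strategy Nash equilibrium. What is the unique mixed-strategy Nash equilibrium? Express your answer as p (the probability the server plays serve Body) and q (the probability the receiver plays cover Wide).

p = 9/11, q = 1/11

In a mixed equilibrium the receiver is indifferent between cover Wide and cover Body; this condition fixes p.
  the receiver's expected payoff from cover Wide: p·(-12) + (1−p)·8 = -20p + 8
  the receiver's expected payoff from cover Body: p·(-8) + (1−p)·(-10) = 2p - 10
  -20p + 8 = 2p - 10  ⇒  -22p = -18  ⇒  p = 9/11.
In a mixed equilibrium the server is indifferent between serve Body and serve Wide; this condition fixes q.
  the server's payoff from serve Body: q·12 + (1−q)·8 = 4q + 8
  the server's payoff from serve Wide: q·(-8) + (1−q)·10 = -18q + 10
  4q + 8 = -18q + 10  ⇒  22q = 2  ⇒  q = 1/11.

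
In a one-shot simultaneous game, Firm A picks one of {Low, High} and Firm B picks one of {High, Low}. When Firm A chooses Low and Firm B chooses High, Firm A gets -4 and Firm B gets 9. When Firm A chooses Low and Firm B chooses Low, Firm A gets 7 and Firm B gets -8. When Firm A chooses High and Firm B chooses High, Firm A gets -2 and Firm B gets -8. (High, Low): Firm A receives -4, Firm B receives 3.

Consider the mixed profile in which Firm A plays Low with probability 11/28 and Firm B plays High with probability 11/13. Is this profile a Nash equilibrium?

Check Firm B's indifference given Firm A's mix p = 11/28:
  payoff from High = -37/28; payoff from Low = -37/28 — equal.
Check Firm A's indifference given Firm B's mix q = 11/13:
  payoff from Low = -30/13; payoff from High = -30/13 — equal.
Both players are indifferent, so neither can profitably deviate.

Yes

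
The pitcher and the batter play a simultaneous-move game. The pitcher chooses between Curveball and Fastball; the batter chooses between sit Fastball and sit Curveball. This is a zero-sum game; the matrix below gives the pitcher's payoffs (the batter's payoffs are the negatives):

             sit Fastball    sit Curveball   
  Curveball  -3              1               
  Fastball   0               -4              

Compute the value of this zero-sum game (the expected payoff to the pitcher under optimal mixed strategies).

v = -3/2

For the pitcher to be willing to mix, the pitcher must be indifferent between Curveball and Fastball, which pins down the batter's mix.
  the pitcher's payoff to Curveball: q·(-3) + (1−q)·1 = -4q + 1
  the pitcher's payoff to Fastball: q·0 + (1−q)·(-4) = 4q - 4
  -4q + 1 = 4q - 4  ⇒  -8q = -5  ⇒  q = 5/8.
The value is the pitcher's expected payoff against this mix (using Curveball): (5/8)·(-3) + (3/8)·1 = -3/2.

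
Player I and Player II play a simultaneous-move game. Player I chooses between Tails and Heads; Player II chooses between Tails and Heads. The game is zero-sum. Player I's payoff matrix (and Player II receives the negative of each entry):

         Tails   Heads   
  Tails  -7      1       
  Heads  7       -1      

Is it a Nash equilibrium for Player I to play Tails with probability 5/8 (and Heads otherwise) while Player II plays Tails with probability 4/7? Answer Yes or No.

No

Given Player I's mix p = 5/8, Player II's payoff from Tails is 7/4 but from Heads is -1/4. Player II strictly prefers Tails, so Player II would not mix.
So the proposed profile is not a Nash equilibrium.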